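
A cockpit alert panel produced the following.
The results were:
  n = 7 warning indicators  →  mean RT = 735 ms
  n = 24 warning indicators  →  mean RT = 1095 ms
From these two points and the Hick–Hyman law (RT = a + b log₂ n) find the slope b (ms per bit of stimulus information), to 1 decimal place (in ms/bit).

Slope: b = (1095 − 735) / (log₂ 24 − log₂ 7) = 360/1.7776 = 202.519 ms/bit.

202.5 ms/bit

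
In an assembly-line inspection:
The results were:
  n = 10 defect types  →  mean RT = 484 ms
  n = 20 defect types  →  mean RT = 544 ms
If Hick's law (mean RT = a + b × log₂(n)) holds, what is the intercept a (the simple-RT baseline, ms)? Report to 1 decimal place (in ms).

284.7 ms

b = (RT₂ − RT₁)/(log₂ n₂ − log₂ n₁) = (544 − 484)/(4.3219 − 3.3219) = 60.000 ms/bit.
a = RT₁ − b·log₂ n₁ = 484 − 60.000 × 3.3219 = 284.684 ms.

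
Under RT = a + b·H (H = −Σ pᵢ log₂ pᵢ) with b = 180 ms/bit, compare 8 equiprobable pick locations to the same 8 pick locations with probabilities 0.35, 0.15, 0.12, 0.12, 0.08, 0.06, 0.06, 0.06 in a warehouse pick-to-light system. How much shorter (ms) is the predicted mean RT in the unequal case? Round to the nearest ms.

55 ms

Equiprobable entropy H₀ = log₂ 8 = 3.0000 bits.
Skewed entropy H = −Σ pᵢ log₂ pᵢ = 2.6969 bits.
ΔRT = b·(H₀ − H) = 180 × 0.3031 = 54.56 ms.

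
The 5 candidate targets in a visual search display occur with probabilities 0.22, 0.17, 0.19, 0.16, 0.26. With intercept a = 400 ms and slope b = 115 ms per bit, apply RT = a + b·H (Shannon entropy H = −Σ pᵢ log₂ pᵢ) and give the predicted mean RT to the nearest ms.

H = 0.22·log₂(1/0.22) + 0.17·log₂(1/0.17) + 0.19·log₂(1/0.19) + 0.16·log₂(1/0.16) + 0.26·log₂(1/0.26) = 2.2987 bits.
RT = 400 + 115 × 2.2987 = 664.35 ms.

664 ms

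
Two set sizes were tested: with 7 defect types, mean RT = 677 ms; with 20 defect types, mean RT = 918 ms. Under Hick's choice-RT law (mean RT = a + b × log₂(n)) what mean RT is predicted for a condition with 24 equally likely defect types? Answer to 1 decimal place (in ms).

959.9 ms

RT is linear in log₂ n, so two points fix the line:
  b = (918 − 677) / (log₂ 20 − log₂ 7) = 241 / (4.3219 − 2.8074) = 159.121 ms/bit
  a = 677 − 159.121 × 2.8074 = 230.292 ms
Then RT(24) = 230.292 + 159.121 × log₂ 24 = 230.292 + 159.121 × 4.5850 ≈ 959.854 ms.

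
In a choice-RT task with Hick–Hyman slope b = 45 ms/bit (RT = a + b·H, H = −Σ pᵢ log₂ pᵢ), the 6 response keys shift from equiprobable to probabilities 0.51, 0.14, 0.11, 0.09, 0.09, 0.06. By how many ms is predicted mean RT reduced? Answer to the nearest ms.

21 ms

The RT saving is b·ΔH. Equiprobable H₀ = log₂(6) = 2.5850 bits; with the given probabilities H = 2.1117 bits.
b·(H₀ − H) = 45 × (2.5850 − 2.1117) = 21.30 ms.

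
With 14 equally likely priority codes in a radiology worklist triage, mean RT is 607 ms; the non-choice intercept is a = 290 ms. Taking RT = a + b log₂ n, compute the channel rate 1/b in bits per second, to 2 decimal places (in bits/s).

Choice component = 607 − 290 = 317 ms over log₂(14) = 3.8074 bits.
b = 317 / 3.8074 = 83.260 ms/bit, so 1/b = 12.011 bits/s.

12.01 bits/s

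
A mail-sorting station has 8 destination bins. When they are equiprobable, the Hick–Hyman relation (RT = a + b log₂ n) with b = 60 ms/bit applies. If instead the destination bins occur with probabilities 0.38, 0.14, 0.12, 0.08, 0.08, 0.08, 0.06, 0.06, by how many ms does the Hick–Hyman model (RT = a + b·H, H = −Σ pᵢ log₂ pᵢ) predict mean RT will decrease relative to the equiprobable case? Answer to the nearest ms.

21 ms

Equiprobable entropy H₀ = log₂ 8 = 3.0000 bits.
Skewed entropy H = −Σ pᵢ log₂ pᵢ = 2.6562 bits.
ΔRT = b·(H₀ − H) = 60 × 0.3438 = 20.63 ms.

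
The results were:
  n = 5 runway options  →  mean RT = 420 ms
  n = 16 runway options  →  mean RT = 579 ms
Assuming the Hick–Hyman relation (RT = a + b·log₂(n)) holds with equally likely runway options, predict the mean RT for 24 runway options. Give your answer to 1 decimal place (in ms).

634.4 ms

Fit slope and intercept:
  b = (579 − 420) / (log₂ 16 − log₂ 5) = 159 / (4 − 2.3219) = 94.752 ms/bit
  a = 420 − 94.752 × 2.3219 = 199.994 ms
Then RT(24) = 199.994 + 94.752 × log₂ 24 = 199.994 + 94.752 × 4.5850 ≈ 634.426 ms.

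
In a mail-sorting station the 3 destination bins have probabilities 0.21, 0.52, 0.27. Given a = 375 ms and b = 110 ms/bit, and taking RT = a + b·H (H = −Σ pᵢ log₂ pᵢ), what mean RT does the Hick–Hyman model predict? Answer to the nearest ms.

H = 0.21·log₂(1/0.21) + 0.52·log₂(1/0.52) + 0.27·log₂(1/0.27) = 1.4734 bits.
RT = 375 + 110 × 1.4734 = 537.08 ms.

537 ms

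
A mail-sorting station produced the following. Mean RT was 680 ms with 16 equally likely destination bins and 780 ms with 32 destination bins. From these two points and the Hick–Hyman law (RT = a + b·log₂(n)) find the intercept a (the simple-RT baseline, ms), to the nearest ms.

The slope on a log₂ axis is (780 − 680) / (5 − 4) = 100 ms/bit.
Intercept: a = 680 − 100·log₂(16) = 280.000 ms.

280 ms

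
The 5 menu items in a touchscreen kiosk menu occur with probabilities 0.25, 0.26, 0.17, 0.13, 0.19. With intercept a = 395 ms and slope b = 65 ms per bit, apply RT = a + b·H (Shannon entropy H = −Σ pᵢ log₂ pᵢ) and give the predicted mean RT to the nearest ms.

H = 0.25·log₂(1/0.25) + 0.26·log₂(1/0.26) + 0.17·log₂(1/0.17) + 0.13·log₂(1/0.13) + 0.19·log₂(1/0.19) = 2.2777 bits.
RT = 395 + 65 × 2.2777 = 543.05 ms.

543 ms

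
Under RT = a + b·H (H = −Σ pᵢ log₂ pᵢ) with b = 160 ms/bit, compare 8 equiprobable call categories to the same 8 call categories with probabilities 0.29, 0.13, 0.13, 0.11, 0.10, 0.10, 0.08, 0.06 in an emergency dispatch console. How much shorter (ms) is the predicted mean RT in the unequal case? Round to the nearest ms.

27 ms

Equiprobable entropy H₀ = log₂ 8 = 3.0000 bits.
Skewed entropy H = −Σ pᵢ log₂ pᵢ = 2.8329 bits.
ΔRT = b·(H₀ − H) = 160 × 0.1671 = 26.73 ms.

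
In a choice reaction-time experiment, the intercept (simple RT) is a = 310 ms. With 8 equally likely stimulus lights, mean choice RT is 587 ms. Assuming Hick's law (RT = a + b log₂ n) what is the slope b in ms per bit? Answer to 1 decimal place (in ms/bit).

log₂(8) = 3 bits.
b = (RT − a)/log₂ n = (587 − 310) / 3 = 92.333 ms/bit.

92.3 ms/bit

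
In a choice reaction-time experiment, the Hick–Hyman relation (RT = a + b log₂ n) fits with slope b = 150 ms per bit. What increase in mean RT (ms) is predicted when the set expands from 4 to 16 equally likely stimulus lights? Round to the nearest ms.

Only the slope matters, since a is common to both: ΔRT = b·log₂(n₂/n₁).
log₂(16) − log₂(4) = log₂(16/4) = log₂(4) = 2.
ΔRT = 150 × 2.0000 = 300.000 ms.

300 ms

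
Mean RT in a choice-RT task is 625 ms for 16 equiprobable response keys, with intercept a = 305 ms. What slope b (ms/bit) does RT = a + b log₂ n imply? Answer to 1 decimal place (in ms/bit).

80.0 ms/bit

16 alternatives carry log₂ 16 = 4 bits; the choice cost is 625 − 305 = 320 ms, so b = 320/4 = 80.000 ms/bit.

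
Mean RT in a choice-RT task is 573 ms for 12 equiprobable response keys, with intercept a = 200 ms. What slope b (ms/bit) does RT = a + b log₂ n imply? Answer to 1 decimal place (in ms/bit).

104.0 ms/bit

12 alternatives carry log₂ 12 = 3.5850 bits; the choice cost is 573 − 200 = 373 ms, so b = 373/3.5850 = 104.046 ms/bit.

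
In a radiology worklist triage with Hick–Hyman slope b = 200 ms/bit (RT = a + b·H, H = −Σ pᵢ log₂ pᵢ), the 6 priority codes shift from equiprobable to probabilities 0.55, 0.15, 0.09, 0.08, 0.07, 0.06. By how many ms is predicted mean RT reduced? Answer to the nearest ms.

The RT saving is b·ΔH. Equiprobable H₀ = log₂(6) = 2.5850 bits; with the given probabilities H = 2.0012 bits.
b·(H₀ − H) = 200 × (2.5850 − 2.0012) = 116.76 ms.

117 ms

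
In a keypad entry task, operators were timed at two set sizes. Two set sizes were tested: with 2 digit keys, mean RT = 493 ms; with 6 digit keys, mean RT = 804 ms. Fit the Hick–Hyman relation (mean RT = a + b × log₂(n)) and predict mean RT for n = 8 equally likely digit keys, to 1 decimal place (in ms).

885.4 ms

With log₂ n on the abscissa the relation is linear; from the two conditions:
  b = (804 − 493) / (log₂ 6 − log₂ 2) = 311 / (2.5850 − 1) = 196.219 ms/bit
  a = 493 − 196.219 × 1 = 296.781 ms
Then RT(8) = 296.781 + 196.219 × log₂ 8 = 296.781 + 196.219 × 3 ≈ 885.438 ms.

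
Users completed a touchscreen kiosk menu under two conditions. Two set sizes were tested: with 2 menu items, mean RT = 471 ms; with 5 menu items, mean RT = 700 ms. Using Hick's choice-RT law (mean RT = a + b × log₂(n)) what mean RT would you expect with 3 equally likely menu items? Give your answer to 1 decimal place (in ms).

572.3 ms

Fit slope and intercept:
  b = (700 − 471) / (log₂ 5 − log₂ 2) = 229 / (2.3219 − 1) = 173.232 ms/bit
  a = 471 − 173.232 × 1 = 297.768 ms
Then RT(3) = 297.768 + 173.232 × log₂ 3 = 297.768 + 173.232 × 1.5850 ≈ 572.334 ms.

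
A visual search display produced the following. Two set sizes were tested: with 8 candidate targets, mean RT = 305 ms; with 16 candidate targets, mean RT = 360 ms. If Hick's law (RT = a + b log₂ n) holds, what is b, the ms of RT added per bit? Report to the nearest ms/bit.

b = (RT₂ − RT₁)/(log₂ n₂ − log₂ n₁) = (360 − 305)/(4 − 3) = 55 ms/bit.

55 ms/bit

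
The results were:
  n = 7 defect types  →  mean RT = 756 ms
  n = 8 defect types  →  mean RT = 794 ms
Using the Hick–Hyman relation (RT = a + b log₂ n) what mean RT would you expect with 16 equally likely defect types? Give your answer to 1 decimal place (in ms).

991.3 ms

Fit slope and intercept:
  b = (794 − 756) / (log₂ 8 − log₂ 7) = 38 / (3 − 2.8074) = 197.254 ms/bit
  a = 756 − 197.254 × 2.8074 = 202.238 ms
Then RT(16) = 202.238 + 197.254 × log₂ 16 = 202.238 + 197.254 × 4 ≈ 991.254 ms.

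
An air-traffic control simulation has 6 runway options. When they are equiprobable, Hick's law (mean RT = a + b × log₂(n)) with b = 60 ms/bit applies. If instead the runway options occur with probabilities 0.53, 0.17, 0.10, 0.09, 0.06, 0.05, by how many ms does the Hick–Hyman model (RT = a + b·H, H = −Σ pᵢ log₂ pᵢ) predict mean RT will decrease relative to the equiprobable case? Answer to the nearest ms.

Equiprobable entropy H₀ = log₂ 6 = 2.5850 bits.
Skewed entropy H = −Σ pᵢ log₂ pᵢ = 2.0245 bits.
ΔRT = b·(H₀ − H) = 60 × 0.5605 = 33.63 ms.

34 ms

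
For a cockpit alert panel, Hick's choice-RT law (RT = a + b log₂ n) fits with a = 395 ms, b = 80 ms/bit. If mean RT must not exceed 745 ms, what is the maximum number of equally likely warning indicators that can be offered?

20

80·log₂ n ≤ 745 − 395 = 350, giving log₂ n ≤ 4.3750 and n ≤ 20.749. The largest whole number is 20.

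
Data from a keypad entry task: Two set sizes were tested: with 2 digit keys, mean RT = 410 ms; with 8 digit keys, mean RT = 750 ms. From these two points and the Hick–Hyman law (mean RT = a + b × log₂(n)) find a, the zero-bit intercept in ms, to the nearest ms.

240 ms

Slope: b = (750 − 410) / (log₂ 8 − log₂ 2) = 340/2.0000 = 170 ms/bit.
Intercept: a = 410 − 170·log₂(2) = 240.000 ms.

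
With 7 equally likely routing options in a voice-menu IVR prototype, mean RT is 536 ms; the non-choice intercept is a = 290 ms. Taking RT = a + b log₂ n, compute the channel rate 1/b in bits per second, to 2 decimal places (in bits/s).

11.41 bits/s

b = (536 − 290)/log₂ 7 = 246/2.8074 = 87.627 ms per bit = 0.08763 s/bit; the reciprocal is 11.412 bits/s.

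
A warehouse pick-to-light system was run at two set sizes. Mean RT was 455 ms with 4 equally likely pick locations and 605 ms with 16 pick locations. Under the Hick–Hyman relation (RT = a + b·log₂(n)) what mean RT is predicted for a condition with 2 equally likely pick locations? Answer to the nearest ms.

Fit slope and intercept:
  b = (605 − 455) / (log₂ 16 − log₂ 4) = 150 / (4 − 2) = 75 ms/bit
  a = 455 − 75 × 2 = 305 ms
Then RT(2) = 305 + 75 × log₂ 2 = 305 + 75 × 1 ≈ 380.000 ms.

380 ms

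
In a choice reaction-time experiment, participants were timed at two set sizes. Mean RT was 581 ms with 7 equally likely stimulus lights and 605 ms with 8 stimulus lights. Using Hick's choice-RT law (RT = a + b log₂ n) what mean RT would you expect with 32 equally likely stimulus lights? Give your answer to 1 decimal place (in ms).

Solve the two-equation system in a and b:
  b = (605 − 581) / (log₂ 8 − log₂ 7) = 24 / (3 − 2.8074) = 124.581 ms/bit
  a = 581 − 124.581 × 2.8074 = 231.256 ms
Then RT(32) = 231.256 + 124.581 × log₂ 32 = 231.256 + 124.581 × 5 ≈ 854.163 ms.

854.2 ms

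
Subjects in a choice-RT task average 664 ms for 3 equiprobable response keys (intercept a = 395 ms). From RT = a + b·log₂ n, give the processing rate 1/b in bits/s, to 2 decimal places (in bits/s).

b = (664 − 395)/log₂ 3 = 269/1.5850 = 169.720 ms per bit = 0.16972 s/bit; the reciprocal is 5.892 bits/s.

5.89 bits/s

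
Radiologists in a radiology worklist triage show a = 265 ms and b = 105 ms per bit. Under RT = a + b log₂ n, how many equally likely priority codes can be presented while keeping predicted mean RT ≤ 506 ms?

Set 265 + 105·log₂ n ≤ 506 → log₂ n ≤ (506 − 265)/105 = 2.2952.
So n ≤ 2^2.2952 = 4.908; the largest integer n is 4.

4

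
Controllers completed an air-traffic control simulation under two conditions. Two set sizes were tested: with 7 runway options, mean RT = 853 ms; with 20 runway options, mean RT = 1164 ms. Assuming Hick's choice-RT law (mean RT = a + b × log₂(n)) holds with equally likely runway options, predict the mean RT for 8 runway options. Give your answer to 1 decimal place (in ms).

With log₂ n on the abscissa the relation is linear; from the two conditions:
  b = (1164 − 853) / (log₂ 20 − log₂ 7) = 311 / (4.3219 − 2.8074) = 205.338 ms/bit
  a = 853 − 205.338 × 2.8074 = 276.542 ms
Then RT(8) = 276.542 + 205.338 × log₂ 8 = 276.542 + 205.338 × 3 ≈ 892.557 ms.

892.6 ms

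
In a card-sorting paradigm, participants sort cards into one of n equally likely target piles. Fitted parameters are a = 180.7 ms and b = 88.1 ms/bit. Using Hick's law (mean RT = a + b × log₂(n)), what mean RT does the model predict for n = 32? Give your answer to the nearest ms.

log₂(32) = 5 bits, so RT = 180.7 + 88.1 × 5 ≈ 621.200 ms.

621 ms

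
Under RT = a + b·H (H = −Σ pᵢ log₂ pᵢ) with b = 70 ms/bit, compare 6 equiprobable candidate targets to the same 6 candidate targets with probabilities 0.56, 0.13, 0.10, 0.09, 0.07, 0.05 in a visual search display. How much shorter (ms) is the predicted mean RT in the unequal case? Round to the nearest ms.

42 ms

Equiprobable entropy H₀ = log₂ 6 = 2.5850 bits.
Skewed entropy H = −Σ pᵢ log₂ pᵢ = 1.9806 bits.
ΔRT = b·(H₀ − H) = 70 × 0.6044 = 42.31 ms.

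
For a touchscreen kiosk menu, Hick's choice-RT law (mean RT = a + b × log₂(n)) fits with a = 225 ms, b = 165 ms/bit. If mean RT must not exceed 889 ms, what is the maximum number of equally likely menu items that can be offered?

16

165·log₂ n ≤ 889 − 225 = 664, giving log₂ n ≤ 4.0242 and n ≤ 16.271. The largest whole number is 16.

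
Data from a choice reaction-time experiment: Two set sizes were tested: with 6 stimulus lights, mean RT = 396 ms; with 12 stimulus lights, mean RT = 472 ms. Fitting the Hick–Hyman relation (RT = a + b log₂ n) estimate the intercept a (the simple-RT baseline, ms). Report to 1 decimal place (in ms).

199.5 ms

Slope: b = (472 − 396) / (log₂ 12 − log₂ 6) = 76/1.0000 = 76.000 ms/bit.
a = RT₁ − b·log₂ n₁ = 396 − 76.000 × 2.5850 = 199.543 ms.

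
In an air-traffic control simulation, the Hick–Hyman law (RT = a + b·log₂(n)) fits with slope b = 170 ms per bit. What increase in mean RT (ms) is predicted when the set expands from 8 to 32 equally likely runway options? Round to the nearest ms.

Only the slope matters, since a is common to both: ΔRT = b·log₂(n₂/n₁).
log₂(32) − log₂(8) = log₂(32/8) = log₂(4) = 2.
ΔRT = 170 × 2.0000 = 340.000 ms.

340 ms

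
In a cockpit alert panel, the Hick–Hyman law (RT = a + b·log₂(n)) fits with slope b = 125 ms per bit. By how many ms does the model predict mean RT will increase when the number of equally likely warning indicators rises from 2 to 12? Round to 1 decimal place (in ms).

The intercept a cancels: ΔRT = b·(log₂ n₂ − log₂ n₁) = b·log₂(n₂/n₁).
log₂(12) − log₂(2) = 3.5850 − 1 = 2.5850.
ΔRT = 125 × 2.5850 = 323.120 ms.

323.1 ms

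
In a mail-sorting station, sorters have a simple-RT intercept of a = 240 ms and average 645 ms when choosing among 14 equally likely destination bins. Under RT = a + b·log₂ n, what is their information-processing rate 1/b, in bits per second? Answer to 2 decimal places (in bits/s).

9.40 bits/s

Choice component = 645 − 240 = 405 ms over log₂(14) = 3.8074 bits.
b = 405 / 3.8074 = 106.373 ms/bit, so 1/b = 9.401 bits/s.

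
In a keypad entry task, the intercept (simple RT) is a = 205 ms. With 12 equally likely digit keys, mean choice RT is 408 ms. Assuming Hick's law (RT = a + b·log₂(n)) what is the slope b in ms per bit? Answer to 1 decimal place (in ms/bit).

12 alternatives carry log₂ 12 = 3.5850 bits; the choice cost is 408 − 205 = 203 ms, so b = 203/3.5850 = 56.625 ms/bit.

56.6 ms/bit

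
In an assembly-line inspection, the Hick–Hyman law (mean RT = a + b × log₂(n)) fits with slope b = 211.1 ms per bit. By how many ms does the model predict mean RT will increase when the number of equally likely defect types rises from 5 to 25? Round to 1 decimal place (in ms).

490.2 ms

Only the slope matters, since a is common to both: ΔRT = b·log₂(n₂/n₁).
log₂(25) − log₂(5) = 4.6439 − 2.3219 = 2.3219.
ΔRT = 211.1 × 2.3219 = 490.159 ms.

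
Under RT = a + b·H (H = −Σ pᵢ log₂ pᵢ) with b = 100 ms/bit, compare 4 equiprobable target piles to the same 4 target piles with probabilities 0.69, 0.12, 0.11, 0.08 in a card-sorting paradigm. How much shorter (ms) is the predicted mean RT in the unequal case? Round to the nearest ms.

62 ms

Equiprobable entropy H₀ = log₂ 4 = 2.0000 bits.
Skewed entropy H = −Σ pᵢ log₂ pᵢ = 1.3782 bits.
ΔRT = b·(H₀ − H) = 100 × 0.6218 = 62.18 ms.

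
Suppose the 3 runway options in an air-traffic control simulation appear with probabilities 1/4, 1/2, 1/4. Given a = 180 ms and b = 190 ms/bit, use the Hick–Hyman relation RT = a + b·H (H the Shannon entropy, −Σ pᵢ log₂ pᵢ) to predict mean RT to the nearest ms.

465 ms

H = −Σ pᵢ log₂ pᵢ = 0.25·2 + 0.5·1 + 0.25·2 = 1.500 bits.
RT = 180 + 190 × 1.500 = 465.00 ms.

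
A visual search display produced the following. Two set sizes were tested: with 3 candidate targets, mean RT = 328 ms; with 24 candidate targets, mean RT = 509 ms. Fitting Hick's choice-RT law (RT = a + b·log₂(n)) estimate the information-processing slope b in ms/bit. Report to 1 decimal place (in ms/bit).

60.3 ms/bit

Slope: b = (509 − 328) / (log₂ 24 − log₂ 3) = 181/3.0000 = 60.333 ms/bit.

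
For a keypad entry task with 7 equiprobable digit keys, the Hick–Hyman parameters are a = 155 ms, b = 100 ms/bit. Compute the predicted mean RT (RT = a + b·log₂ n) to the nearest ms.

436 ms

log₂(7) = 2.8074 bits, so RT = 155 + 100 × 2.8074 ≈ 435.735 ms.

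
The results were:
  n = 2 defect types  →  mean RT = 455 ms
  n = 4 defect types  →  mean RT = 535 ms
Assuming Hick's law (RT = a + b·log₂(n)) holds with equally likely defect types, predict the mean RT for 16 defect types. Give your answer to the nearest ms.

695 ms

RT is linear in log₂ n, so two points fix the line:
  b = (535 − 455) / (log₂ 4 − log₂ 2) = 80 / (2 − 1) = 80 ms/bit
  a = 455 − 80 × 1 = 375 ms
Then RT(16) = 375 + 80 × log₂ 16 = 375 + 80 × 4 ≈ 695.000 ms.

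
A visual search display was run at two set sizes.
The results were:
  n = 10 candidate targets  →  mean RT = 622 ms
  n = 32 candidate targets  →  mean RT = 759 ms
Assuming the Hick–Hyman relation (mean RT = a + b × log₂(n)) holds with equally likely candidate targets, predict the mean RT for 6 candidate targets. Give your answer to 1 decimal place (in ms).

With log₂ n on the abscissa the relation is linear; from the two conditions:
  b = (759 − 622) / (log₂ 32 − log₂ 10) = 137 / (5 − 3.3219) = 81.641 ms/bit
  a = 622 − 81.641 × 3.3219 = 350.793 ms
Then RT(6) = 350.793 + 81.641 × log₂ 6 = 350.793 + 81.641 × 2.5850 ≈ 561.833 ms.

561.8 ms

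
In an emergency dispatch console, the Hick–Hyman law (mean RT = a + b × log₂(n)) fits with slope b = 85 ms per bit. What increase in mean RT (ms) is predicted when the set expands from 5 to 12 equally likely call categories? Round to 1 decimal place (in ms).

ΔRT = (a + b log₂ n₂) − (a + b log₂ n₁) = b·(log₂ n₂ − log₂ n₁).
log₂(12) − log₂(5) = 3.5850 − 2.3219 = 1.2630.
ΔRT = 85 × 1.2630 = 107.358 ms.

107.4 ms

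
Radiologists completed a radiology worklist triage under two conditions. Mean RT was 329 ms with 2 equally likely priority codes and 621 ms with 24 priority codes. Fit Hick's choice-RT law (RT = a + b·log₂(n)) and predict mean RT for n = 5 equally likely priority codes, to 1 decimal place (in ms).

436.7 ms

RT is linear in log₂ n, so two points fix the line:
  b = (621 − 329) / (log₂ 24 − log₂ 2) = 292 / (4.5850 − 1) = 81.451 ms/bit
  a = 329 − 81.451 × 1 = 247.549 ms
Then RT(5) = 247.549 + 81.451 × log₂ 5 = 247.549 + 81.451 × 2.3219 ≈ 436.673 ms.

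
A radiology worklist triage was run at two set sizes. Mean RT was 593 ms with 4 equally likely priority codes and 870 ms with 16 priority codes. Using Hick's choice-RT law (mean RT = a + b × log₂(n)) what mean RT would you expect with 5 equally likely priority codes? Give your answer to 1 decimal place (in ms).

RT is linear in log₂ n, so two points fix the line:
  b = (870 − 593) / (log₂ 16 − log₂ 4) = 277 / (4 − 2) = 138.500 ms/bit
  a = 593 − 138.500 × 2 = 316.000 ms
Then RT(5) = 316.000 + 138.500 × log₂ 5 = 316.000 + 138.500 × 2.3219 ≈ 637.587 ms.

637.6 ms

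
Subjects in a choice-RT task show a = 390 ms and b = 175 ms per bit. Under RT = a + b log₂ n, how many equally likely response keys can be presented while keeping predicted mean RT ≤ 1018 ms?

Information budget: (1018 − 390)/175 = 3.5886 bits, so n ≤ 2^3.5886 = 12.030 → at most 12.

12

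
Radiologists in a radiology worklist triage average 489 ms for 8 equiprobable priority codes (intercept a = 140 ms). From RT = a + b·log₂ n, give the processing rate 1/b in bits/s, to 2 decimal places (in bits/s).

Choice component = 489 − 140 = 349 ms over log₂(8) = 3 bits.
b = 349 / 3 = 116.333 ms/bit, so 1/b = 8.596 bits/s.

8.60 bits/s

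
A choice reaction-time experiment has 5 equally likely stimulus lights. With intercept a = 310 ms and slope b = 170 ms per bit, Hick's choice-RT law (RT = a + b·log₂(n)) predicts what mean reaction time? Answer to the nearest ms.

705 ms

log₂(5) = 2.3219 bits, so RT = 310 + 170 × 2.3219 ≈ 704.728 ms.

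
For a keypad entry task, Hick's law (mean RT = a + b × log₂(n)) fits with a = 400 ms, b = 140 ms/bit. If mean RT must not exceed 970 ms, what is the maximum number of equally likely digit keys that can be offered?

140·log₂ n ≤ 970 − 400 = 570, giving log₂ n ≤ 4.0714 and n ≤ 16.812. The largest whole number is 16.

16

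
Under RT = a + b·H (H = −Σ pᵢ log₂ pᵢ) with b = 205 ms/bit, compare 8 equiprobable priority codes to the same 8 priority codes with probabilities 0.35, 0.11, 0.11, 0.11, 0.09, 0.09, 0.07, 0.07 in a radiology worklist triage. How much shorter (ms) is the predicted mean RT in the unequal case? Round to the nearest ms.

Equiprobable entropy H₀ = log₂ 8 = 3.0000 bits.
Skewed entropy H = −Σ pᵢ log₂ pᵢ = 2.7434 bits.
ΔRT = b·(H₀ − H) = 205 × 0.2566 = 52.61 ms.

53 ms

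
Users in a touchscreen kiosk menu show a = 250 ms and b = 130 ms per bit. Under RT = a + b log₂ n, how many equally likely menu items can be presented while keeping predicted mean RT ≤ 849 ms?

Set 250 + 130·log₂ n ≤ 849 → log₂ n ≤ (849 − 250)/130 = 4.6077.
So n ≤ 2^4.6077 = 24.381; the largest integer n is 24.

24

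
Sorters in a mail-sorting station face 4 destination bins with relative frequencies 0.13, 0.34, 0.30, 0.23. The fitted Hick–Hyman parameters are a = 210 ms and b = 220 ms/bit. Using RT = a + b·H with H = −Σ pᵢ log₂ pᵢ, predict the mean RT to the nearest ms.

H = 0.13·log₂(1/0.13) + 0.34·log₂(1/0.34) + 0.30·log₂(1/0.30) + 0.23·log₂(1/0.23) = 1.9206 bits.
RT = 210 + 220 × 1.9206 = 632.53 ms.

633 ms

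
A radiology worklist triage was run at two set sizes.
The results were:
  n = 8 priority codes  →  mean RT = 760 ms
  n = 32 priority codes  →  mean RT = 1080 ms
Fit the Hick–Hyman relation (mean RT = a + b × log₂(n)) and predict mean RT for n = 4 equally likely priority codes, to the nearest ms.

600 ms

Fit slope and intercept:
  b = (1080 − 760) / (log₂ 32 − log₂ 8) = 320 / (5 − 3) = 160 ms/bit
  a = 760 − 160 × 3 = 280 ms
Then RT(4) = 280 + 160 × log₂ 4 = 280 + 160 × 2 ≈ 600.000 ms.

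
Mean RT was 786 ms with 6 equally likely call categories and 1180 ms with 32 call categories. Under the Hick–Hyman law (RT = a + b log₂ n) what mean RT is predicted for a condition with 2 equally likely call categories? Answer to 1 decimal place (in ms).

With log₂ n on the abscissa the relation is linear; from the two conditions:
  b = (1180 − 786) / (log₂ 32 − log₂ 6) = 394 / (5 − 2.5850) = 163.144 ms/bit
  a = 786 − 163.144 × 2.5850 = 364.278 ms
Then RT(2) = 364.278 + 163.144 × log₂ 2 = 364.278 + 163.144 × 1 ≈ 527.422 ms.

527.4 ms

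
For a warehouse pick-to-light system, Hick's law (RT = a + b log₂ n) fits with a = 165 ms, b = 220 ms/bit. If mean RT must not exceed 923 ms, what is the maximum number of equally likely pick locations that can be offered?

10

Information budget: (923 − 165)/220 = 3.4455 bits, so n ≤ 2^3.4455 = 10.894 → at most 10.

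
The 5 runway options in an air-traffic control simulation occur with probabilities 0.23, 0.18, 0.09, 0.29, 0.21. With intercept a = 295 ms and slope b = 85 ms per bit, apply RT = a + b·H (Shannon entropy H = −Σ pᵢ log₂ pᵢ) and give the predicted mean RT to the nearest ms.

H = 0.23·log₂(1/0.23) + 0.18·log₂(1/0.18) + 0.09·log₂(1/0.09) + 0.29·log₂(1/0.29) + 0.21·log₂(1/0.21) = 2.2364 bits.
RT = 295 + 85 × 2.2364 = 485.09 ms.

485 ms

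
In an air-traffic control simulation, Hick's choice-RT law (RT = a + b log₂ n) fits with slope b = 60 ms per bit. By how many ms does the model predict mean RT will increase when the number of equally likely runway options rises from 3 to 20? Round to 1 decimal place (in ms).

The intercept a cancels: ΔRT = b·(log₂ n₂ − log₂ n₁) = b·log₂(n₂/n₁).
log₂(20) − log₂(3) = 4.3219 − 1.5850 = 2.7370.
ΔRT = 60 × 2.7370 = 164.218 ms.

164.2 ms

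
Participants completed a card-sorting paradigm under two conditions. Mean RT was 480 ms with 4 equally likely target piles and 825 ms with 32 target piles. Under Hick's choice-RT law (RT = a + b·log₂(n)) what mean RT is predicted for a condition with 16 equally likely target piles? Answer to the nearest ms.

710 ms

RT is linear in log₂ n, so two points fix the line:
  b = (825 − 480) / (log₂ 32 − log₂ 4) = 345 / (5 − 2) = 115 ms/bit
  a = 480 − 115 × 2 = 250 ms
Then RT(16) = 250 + 115 × log₂ 16 = 250 + 115 × 4 ≈ 710.000 ms.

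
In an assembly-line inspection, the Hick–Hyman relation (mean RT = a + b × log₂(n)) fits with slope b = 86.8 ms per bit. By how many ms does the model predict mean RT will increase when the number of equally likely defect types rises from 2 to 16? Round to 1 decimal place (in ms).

The intercept a cancels: ΔRT = b·(log₂ n₂ − log₂ n₁) = b·log₂(n₂/n₁).
log₂(16) − log₂(2) = log₂(16/2) = log₂(8) = 3.
ΔRT = 86.8 × 3.0000 = 260.400 ms.

260.4 ms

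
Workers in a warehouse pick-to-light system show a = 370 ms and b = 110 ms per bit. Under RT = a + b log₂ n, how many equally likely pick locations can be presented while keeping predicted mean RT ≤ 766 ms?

12

Information budget: (766 − 370)/110 = 3.6000 bits, so n ≤ 2^3.6000 = 12.126 → at most 12.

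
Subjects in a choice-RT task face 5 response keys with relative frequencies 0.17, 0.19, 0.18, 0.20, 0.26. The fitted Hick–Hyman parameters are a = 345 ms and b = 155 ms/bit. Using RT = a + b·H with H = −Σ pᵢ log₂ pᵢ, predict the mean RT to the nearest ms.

Entropy contributions −pᵢ log₂ pᵢ: 0.4346, 0.4552, 0.4453, 0.4644, 0.5053; sum H = 2.3048 bits.
RT = a + bH = 345 + 155·2.3048 = 702.24 ms.

702 ms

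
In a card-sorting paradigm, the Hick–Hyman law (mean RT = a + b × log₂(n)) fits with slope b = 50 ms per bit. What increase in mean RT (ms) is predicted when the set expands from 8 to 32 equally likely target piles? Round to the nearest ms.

100 ms

The intercept a cancels: ΔRT = b·(log₂ n₂ − log₂ n₁) = b·log₂(n₂/n₁).
log₂(32) − log₂(8) = log₂(32/8) = log₂(4) = 2.
ΔRT = 50 × 2.0000 = 100.000 ms.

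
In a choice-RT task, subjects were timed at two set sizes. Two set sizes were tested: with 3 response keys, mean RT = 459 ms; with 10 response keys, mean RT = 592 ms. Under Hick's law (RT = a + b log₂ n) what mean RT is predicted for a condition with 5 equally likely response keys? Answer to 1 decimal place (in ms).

RT is linear in log₂ n, so two points fix the line:
  b = (592 − 459) / (log₂ 10 − log₂ 3) = 133 / (3.3219 − 1.5850) = 76.570 ms/bit
  a = 459 − 76.570 × 1.5850 = 337.639 ms
Then RT(5) = 337.639 + 76.570 × log₂ 5 = 337.639 + 76.570 × 2.3219 ≈ 515.430 ms.

515.4 ms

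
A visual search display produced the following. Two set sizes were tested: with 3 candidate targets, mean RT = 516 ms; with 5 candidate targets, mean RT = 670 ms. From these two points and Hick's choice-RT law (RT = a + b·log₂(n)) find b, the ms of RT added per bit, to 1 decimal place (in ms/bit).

209.0 ms/bit

Slope: b = (670 − 516) / (log₂ 5 − log₂ 3) = 154/0.7370 = 208.965 ms/bit.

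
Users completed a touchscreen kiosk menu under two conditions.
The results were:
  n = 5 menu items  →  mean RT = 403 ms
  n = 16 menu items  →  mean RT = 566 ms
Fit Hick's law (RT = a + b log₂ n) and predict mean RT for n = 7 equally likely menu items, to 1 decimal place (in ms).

RT is linear in log₂ n, so two points fix the line:
  b = (566 − 403) / (log₂ 16 − log₂ 5) = 163 / (4 − 2.3219) = 97.135 ms/bit
  a = 403 − 97.135 × 2.3219 = 177.459 ms
Then RT(7) = 177.459 + 97.135 × log₂ 7 = 177.459 + 97.135 × 2.8074 ≈ 450.152 ms.

450.2 ms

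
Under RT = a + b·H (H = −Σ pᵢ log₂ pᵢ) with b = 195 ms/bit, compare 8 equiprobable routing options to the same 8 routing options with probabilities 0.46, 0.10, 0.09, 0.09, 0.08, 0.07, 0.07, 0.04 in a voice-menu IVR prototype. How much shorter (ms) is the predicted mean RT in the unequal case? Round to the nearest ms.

Equiprobable entropy H₀ = log₂ 8 = 3.0000 bits.
Skewed entropy H = −Σ pᵢ log₂ pᵢ = 2.4872 bits.
ΔRT = b·(H₀ − H) = 195 × 0.5128 = 99.99 ms.

100 ms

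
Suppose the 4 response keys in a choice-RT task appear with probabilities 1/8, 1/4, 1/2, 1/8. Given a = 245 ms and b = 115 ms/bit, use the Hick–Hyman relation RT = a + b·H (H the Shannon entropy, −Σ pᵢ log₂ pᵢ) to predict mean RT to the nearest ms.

446 ms

H = −Σ pᵢ log₂ pᵢ = 0.125·3 + 0.25·2 + 0.5·1 + 0.125·3 = 1.750 bits.
RT = 245 + 115 × 1.750 = 446.25 ms.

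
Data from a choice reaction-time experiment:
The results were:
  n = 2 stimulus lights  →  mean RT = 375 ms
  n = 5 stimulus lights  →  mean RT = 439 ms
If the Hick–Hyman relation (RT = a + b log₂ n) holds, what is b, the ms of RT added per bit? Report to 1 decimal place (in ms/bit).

48.4 ms/bit

Slope: b = (439 − 375) / (log₂ 5 − log₂ 2) = 64/1.3219 = 48.414 ms/bit.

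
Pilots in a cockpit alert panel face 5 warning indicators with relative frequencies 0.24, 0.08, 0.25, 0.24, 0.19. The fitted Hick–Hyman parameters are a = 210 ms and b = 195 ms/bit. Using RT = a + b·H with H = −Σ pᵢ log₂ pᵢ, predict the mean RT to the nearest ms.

H = 0.24·log₂(1/0.24) + 0.08·log₂(1/0.08) + 0.25·log₂(1/0.25) + 0.24·log₂(1/0.24) + 0.19·log₂(1/0.19) = 2.2350 bits.
RT = 210 + 195 × 2.2350 = 645.83 ms.

646 ms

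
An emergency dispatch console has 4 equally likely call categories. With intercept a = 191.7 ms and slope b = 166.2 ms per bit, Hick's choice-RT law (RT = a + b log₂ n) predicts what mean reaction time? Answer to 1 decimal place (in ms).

log₂(4) = 2 bits, so RT = 191.7 + 166.2 × 2 ≈ 524.100 ms.

524.1 ms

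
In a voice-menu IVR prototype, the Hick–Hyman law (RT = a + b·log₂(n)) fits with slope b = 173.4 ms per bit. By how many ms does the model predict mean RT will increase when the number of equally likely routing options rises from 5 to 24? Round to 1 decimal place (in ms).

ΔRT = (a + b log₂ n₂) − (a + b log₂ n₁) = b·(log₂ n₂ − log₂ n₁).
log₂(24) − log₂(5) = 4.5850 − 2.3219 = 2.2630.
ΔRT = 173.4 × 2.2630 = 392.410 ms.

392.4 ms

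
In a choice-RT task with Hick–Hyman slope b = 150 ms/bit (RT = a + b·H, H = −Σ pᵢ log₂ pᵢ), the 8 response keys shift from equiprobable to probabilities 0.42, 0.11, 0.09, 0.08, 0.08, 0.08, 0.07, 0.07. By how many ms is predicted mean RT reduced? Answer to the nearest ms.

Equiprobable entropy H₀ = log₂ 8 = 3.0000 bits.
Skewed entropy H = −Σ pᵢ log₂ pᵢ = 2.6002 bits.
ΔRT = b·(H₀ − H) = 150 × 0.3998 = 59.97 ms.

60 ms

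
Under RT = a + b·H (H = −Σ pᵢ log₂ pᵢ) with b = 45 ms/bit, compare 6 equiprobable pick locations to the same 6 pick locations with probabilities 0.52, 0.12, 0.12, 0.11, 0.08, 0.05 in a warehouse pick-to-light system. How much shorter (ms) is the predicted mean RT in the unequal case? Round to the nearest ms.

23 ms

Equiprobable entropy H₀ = log₂ 6 = 2.5850 bits.
Skewed entropy H = −Σ pᵢ log₂ pᵢ = 2.0826 bits.
ΔRT = b·(H₀ − H) = 45 × 0.5024 = 22.61 ms.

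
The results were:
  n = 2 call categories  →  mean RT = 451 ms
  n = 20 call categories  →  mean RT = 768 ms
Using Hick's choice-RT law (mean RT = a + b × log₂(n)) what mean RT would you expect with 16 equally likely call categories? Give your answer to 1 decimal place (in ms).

Solve the two-equation system in a and b:
  b = (768 − 451) / (log₂ 20 − log₂ 2) = 317 / (4.3219 − 1) = 95.427 ms/bit
  a = 451 − 95.427 × 1 = 355.573 ms
Then RT(16) = 355.573 + 95.427 × log₂ 16 = 355.573 + 95.427 × 4 ≈ 737.280 ms.

737.3 ms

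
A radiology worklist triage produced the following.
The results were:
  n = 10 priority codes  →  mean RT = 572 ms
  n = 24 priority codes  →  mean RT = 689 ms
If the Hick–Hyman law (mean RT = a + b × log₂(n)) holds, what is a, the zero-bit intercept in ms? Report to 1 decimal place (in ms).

264.3 ms

b = (RT₂ − RT₁)/(log₂ n₂ − log₂ n₁) = (689 − 572)/(4.5850 − 3.3219) = 92.634 ms/bit.
a = RT₁ − b·log₂ n₁ = 572 − 92.634 × 3.3219 = 264.276 ms.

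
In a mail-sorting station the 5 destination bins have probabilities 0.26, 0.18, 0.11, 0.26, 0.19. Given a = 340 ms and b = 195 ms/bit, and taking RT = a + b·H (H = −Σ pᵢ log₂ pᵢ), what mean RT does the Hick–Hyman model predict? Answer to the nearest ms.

781 ms

H = 0.26·log₂(1/0.26) + 0.18·log₂(1/0.18) + 0.11·log₂(1/0.11) + 0.26·log₂(1/0.26) + 0.19·log₂(1/0.19) = 2.2614 bits.
RT = 340 + 195 × 2.2614 = 780.97 ms.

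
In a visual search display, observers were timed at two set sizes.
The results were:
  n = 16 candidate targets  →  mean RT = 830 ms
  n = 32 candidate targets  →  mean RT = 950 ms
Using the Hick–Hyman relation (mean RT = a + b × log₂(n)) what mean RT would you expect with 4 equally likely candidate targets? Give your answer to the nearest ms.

With log₂ n on the abscissa the relation is linear; from the two conditions:
  b = (950 − 830) / (log₂ 32 − log₂ 16) = 120 / (5 − 4) = 120 ms/bit
  a = 830 − 120 × 4 = 350 ms
Then RT(4) = 350 + 120 × log₂ 4 = 350 + 120 × 2 ≈ 590.000 ms.

590 ms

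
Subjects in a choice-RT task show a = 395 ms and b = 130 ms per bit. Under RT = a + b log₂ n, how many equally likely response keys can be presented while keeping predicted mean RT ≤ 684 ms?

4

Information budget: (684 − 395)/130 = 2.2231 bits, so n ≤ 2^2.2231 = 4.669 → at most 4.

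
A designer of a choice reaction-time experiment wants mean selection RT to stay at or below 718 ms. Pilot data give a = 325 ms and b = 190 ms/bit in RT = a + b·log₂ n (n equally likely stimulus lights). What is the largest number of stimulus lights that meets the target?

Information budget: (718 − 325)/190 = 2.0684 bits, so n ≤ 2^2.0684 = 4.194 → at most 4.

4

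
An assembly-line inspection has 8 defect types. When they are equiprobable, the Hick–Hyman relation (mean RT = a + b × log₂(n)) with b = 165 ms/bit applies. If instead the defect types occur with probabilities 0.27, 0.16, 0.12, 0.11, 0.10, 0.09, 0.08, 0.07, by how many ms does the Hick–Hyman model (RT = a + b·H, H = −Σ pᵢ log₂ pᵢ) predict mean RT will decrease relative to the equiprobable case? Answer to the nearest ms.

24 ms

Equiprobable entropy H₀ = log₂ 8 = 3.0000 bits.
Skewed entropy H = −Σ pᵢ log₂ pᵢ = 2.8553 bits.
ΔRT = b·(H₀ − H) = 165 × 0.1447 = 23.88 ms.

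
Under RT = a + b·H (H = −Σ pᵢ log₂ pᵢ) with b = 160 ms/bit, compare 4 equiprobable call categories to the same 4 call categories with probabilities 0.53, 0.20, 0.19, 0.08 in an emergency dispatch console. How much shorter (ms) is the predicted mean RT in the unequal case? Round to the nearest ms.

49 ms

Equiprobable entropy H₀ = log₂ 4 = 2.0000 bits.
Skewed entropy H = −Σ pᵢ log₂ pᵢ = 1.6966 bits.
ΔRT = b·(H₀ − H) = 160 × 0.3034 = 48.55 ms.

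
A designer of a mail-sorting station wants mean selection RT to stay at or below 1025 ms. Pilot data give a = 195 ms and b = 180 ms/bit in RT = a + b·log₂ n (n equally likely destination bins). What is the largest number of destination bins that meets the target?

24

Information budget: (1025 − 195)/180 = 4.6111 bits, so n ≤ 2^4.6111 = 24.439 → at most 24.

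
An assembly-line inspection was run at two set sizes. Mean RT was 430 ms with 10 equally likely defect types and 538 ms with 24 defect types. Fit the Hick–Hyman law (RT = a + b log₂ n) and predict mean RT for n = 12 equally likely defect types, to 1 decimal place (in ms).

Fit slope and intercept:
  b = (538 − 430) / (log₂ 24 − log₂ 10) = 108 / (4.5850 − 3.3219) = 85.508 ms/bit
  a = 430 − 85.508 × 3.3219 = 145.947 ms
Then RT(12) = 145.947 + 85.508 × log₂ 12 = 145.947 + 85.508 × 3.5850 ≈ 452.492 ms.

452.5 ms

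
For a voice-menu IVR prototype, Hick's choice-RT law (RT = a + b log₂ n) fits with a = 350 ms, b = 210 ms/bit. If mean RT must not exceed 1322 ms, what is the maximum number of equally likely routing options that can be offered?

Information budget: (1322 − 350)/210 = 4.6286 bits, so n ≤ 2^4.6286 = 24.737 → at most 24.

24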